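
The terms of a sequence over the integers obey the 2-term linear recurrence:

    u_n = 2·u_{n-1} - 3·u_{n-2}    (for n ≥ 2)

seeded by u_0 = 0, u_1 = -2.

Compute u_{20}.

-21208

u_2 = 2·-2 + -3·0 = -4
u_3 = 2·-4 + -3·-2 = -2
u_4 = 2·-2 + -3·-4 = 8
u_5 = 2·8 + -3·-2 = 22
u_6 = 2·22 + -3·8 = 20
u_7 = 2·20 + -3·22 = -26
u_8 = 2·-26 + -3·20 = -112
u_9 = 2·-112 + -3·-26 = -146
u_10 = 2·-146 + -3·-112 = 44
u_11 = 2·44 + -3·-146 = 526
u_12 = 2·526 + -3·44 = 920
u_13 = 2·920 + -3·526 = 262
u_14 = 2·262 + -3·920 = -2236
u_15 = 2·-2236 + -3·262 = -5258
u_16 = 2·-5258 + -3·-2236 = -3808
u_17 = 2·-3808 + -3·-5258 = 8158
u_18 = 2·8158 + -3·-3808 = 27740
u_19 = 2·27740 + -3·8158 = 31006
u_20 = 2·31006 + -3·27740 = -21208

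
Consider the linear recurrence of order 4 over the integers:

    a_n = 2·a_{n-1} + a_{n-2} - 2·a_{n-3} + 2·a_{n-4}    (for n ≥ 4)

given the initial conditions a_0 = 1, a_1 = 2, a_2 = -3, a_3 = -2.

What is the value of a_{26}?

-254069055

a_4 = 2·-2 + 1·-3 + -2·2 + 2·1 = -9
a_5 = 2·-9 + 1·-2 + -2·-3 + 2·2 = -10
a_6 = 2·-10 + 1·-9 + -2·-2 + 2·-3 = -31
a_7 = 2·-31 + 1·-10 + -2·-9 + 2·-2 = -58
a_8 = 2·-58 + 1·-31 + -2·-10 + 2·-9 = -145
a_9 = 2·-145 + 1·-58 + -2·-31 + 2·-10 = -306
a_10 = 2·-306 + 1·-145 + -2·-58 + 2·-31 = -703
a_11 = 2·-703 + 1·-306 + -2·-145 + 2·-58 = -1538
a_12 = 2·-1538 + 1·-703 + -2·-306 + 2·-145 = -3457
a_13 = 2·-3457 + 1·-1538 + -2·-703 + 2·-306 = -7658
a_14 = 2·-7658 + 1·-3457 + -2·-1538 + 2·-703 = -17103
a_15 = 2·-17103 + 1·-7658 + -2·-3457 + 2·-1538 = -38026
a_16 = 2·-38026 + 1·-17103 + -2·-7658 + 2·-3457 = -84753
a_17 = 2·-84753 + 1·-38026 + -2·-17103 + 2·-7658 = -188642
a_18 = 2·-188642 + 1·-84753 + -2·-38026 + 2·-17103 = -420191
a_19 = 2·-420191 + 1·-188642 + -2·-84753 + 2·-38026 = -935570
a_20 = 2·-935570 + 1·-420191 + -2·-188642 + 2·-84753 = -2083553
a_21 = 2·-2083553 + 1·-935570 + -2·-420191 + 2·-188642 = -4639578
a_22 = 2·-4639578 + 1·-2083553 + -2·-935570 + 2·-420191 = -10331951
a_23 = 2·-10331951 + 1·-4639578 + -2·-2083553 + 2·-935570 = -23007514
a_24 = 2·-23007514 + 1·-10331951 + -2·-4639578 + 2·-2083553 = -51234929
a_25 = 2·-51234929 + 1·-23007514 + -2·-10331951 + 2·-4639578 = -114092626
a_26 = 2·-114092626 + 1·-51234929 + -2·-23007514 + 2·-10331951 = -254069055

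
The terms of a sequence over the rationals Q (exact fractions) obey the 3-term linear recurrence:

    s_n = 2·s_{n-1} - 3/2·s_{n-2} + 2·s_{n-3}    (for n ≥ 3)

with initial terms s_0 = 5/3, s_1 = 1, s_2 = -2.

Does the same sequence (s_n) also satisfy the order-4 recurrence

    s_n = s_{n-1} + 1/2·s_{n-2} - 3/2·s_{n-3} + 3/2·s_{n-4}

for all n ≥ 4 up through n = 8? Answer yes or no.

no

Terms s_0..s_8: 5/3, 1, -2, -13/6, 2/3, 7/12, -25/6, -63/8, -25/3
n=4: candidate gives -13/6, actual s_4 = 2/3 ✗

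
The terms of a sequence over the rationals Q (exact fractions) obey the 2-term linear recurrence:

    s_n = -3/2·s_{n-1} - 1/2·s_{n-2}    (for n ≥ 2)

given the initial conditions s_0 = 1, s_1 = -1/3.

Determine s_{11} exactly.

511/1536

s_2 = -3/2·-1/3 + -1/2·1 = 0
s_3 = -3/2·0 + -1/2·-1/3 = 1/6
s_4 = -3/2·1/6 + -1/2·0 = -1/4
s_5 = -3/2·-1/4 + -1/2·1/6 = 7/24
s_6 = -3/2·7/24 + -1/2·-1/4 = -5/16
s_7 = -3/2·-5/16 + -1/2·7/24 = 31/96
s_8 = -3/2·31/96 + -1/2·-5/16 = -21/64
s_9 = -3/2·-21/64 + -1/2·31/96 = 127/384
s_10 = -3/2·127/384 + -1/2·-21/64 = -85/256
s_11 = -3/2·-85/256 + -1/2·127/384 = 511/1536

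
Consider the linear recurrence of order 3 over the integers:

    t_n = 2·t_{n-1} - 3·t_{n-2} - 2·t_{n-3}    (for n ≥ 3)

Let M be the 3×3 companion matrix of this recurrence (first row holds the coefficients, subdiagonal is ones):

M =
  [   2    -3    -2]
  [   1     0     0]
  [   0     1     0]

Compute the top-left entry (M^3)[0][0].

(M^3)[0][0] is the top entry after applying M 3 times to the unit state (1, 0, 0). Equivalently it is h_{5} for the auxiliary sequence (h_n) obeying the same recurrence with h_2 = 1 and h_i = 0 for 0 ≤ i < 2:
h_3 = 2·1 + -3·0 + -2·0 = 2
h_4 = 2·2 + -3·1 + -2·0 = 1
h_5 = 2·1 + -3·2 + -2·1 = -6

-6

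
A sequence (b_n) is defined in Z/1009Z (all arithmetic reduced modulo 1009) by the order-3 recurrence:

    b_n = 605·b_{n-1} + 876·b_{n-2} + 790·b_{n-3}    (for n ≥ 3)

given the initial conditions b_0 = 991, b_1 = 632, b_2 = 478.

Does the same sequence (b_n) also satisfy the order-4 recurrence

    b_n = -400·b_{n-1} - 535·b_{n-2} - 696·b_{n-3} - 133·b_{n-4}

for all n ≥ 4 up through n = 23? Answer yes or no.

yes

Terms b_0..b_23: 991, 632, 478, 213, 540, 970, 207, 54, 563, 535, 864, 343, 663, 804, 244, 427, 366, 213, 800, 169, 657, 26, 310, 858
n=4: candidate gives 540, actual b_4 = 540 ✓
n=5: candidate gives 970, actual b_5 = 970 ✓
n=6: candidate gives 207, actual b_6 = 207 ✓
n=7: candidate gives 54, actual b_7 = 54 ✓
n=8: candidate gives 563, actual b_8 = 563 ✓
n=9: candidate gives 535, actual b_9 = 535 ✓
n=10: candidate gives 864, actual b_10 = 864 ✓
n=11: candidate gives 343, actual b_11 = 343 ✓
n=12: candidate gives 663, actual b_12 = 663 ✓
n=13: candidate gives 804, actual b_13 = 804 ✓
n=14: candidate gives 244, actual b_14 = 244 ✓
n=15: candidate gives 427, actual b_15 = 427 ✓
n=16: candidate gives 366, actual b_16 = 366 ✓
n=17: candidate gives 213, actual b_17 = 213 ✓
n=18: candidate gives 800, actual b_18 = 800 ✓
n=19: candidate gives 169, actual b_19 = 169 ✓
n=20: candidate gives 657, actual b_20 = 657 ✓
n=21: candidate gives 26, actual b_21 = 26 ✓
n=22: candidate gives 310, actual b_22 = 310 ✓
n=23: candidate gives 858, actual b_23 = 858 ✓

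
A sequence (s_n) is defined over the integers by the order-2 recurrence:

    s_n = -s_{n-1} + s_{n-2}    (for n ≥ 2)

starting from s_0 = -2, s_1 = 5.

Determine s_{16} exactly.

-6155

s_2 = -1·5 + 1·-2 = -7
s_3 = -1·-7 + 1·5 = 12
s_4 = -1·12 + 1·-7 = -19
s_5 = -1·-19 + 1·12 = 31
s_6 = -1·31 + 1·-19 = -50
s_7 = -1·-50 + 1·31 = 81
s_8 = -1·81 + 1·-50 = -131
s_9 = -1·-131 + 1·81 = 212
s_10 = -1·212 + 1·-131 = -343
s_11 = -1·-343 + 1·212 = 555
s_12 = -1·555 + 1·-343 = -898
s_13 = -1·-898 + 1·555 = 1453
s_14 = -1·1453 + 1·-898 = -2351
s_15 = -1·-2351 + 1·1453 = 3804
s_16 = -1·3804 + 1·-2351 = -6155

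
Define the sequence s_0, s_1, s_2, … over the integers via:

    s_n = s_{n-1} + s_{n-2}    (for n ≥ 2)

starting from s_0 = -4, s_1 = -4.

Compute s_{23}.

-185472

s_2 = 1·-4 + 1·-4 = -8
s_3 = 1·-8 + 1·-4 = -12
s_4 = 1·-12 + 1·-8 = -20
s_5 = 1·-20 + 1·-12 = -32
s_6 = 1·-32 + 1·-20 = -52
s_7 = 1·-52 + 1·-32 = -84
s_8 = 1·-84 + 1·-52 = -136
s_9 = 1·-136 + 1·-84 = -220
s_10 = 1·-220 + 1·-136 = -356
s_11 = 1·-356 + 1·-220 = -576
s_12 = 1·-576 + 1·-356 = -932
s_13 = 1·-932 + 1·-576 = -1508
s_14 = 1·-1508 + 1·-932 = -2440
s_15 = 1·-2440 + 1·-1508 = -3948
s_16 = 1·-3948 + 1·-2440 = -6388
s_17 = 1·-6388 + 1·-3948 = -10336
s_18 = 1·-10336 + 1·-6388 = -16724
s_19 = 1·-16724 + 1·-10336 = -27060
s_20 = 1·-27060 + 1·-16724 = -43784
s_21 = 1·-43784 + 1·-27060 = -70844
s_22 = 1·-70844 + 1·-43784 = -114628
s_23 = 1·-114628 + 1·-70844 = -185472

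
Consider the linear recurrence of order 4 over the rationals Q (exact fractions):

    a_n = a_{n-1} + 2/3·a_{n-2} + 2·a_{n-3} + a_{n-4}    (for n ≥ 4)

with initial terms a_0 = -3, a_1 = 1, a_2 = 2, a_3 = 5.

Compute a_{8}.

2866/27

a_4 = 1·5 + 2/3·2 + 2·1 + 1·-3 = 16/3
a_5 = 1·16/3 + 2/3·5 + 2·2 + 1·1 = 41/3
a_6 = 1·41/3 + 2/3·16/3 + 2·5 + 1·2 = 263/9
a_7 = 1·263/9 + 2/3·41/3 + 2·16/3 + 1·5 = 54
a_8 = 1·54 + 2/3·263/9 + 2·41/3 + 1·16/3 = 2866/27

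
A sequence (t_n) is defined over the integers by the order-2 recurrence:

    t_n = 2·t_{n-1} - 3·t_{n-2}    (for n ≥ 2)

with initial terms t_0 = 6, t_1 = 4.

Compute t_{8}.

t_2 = 2·4 + -3·6 = -10
t_3 = 2·-10 + -3·4 = -32
t_4 = 2·-32 + -3·-10 = -34
t_5 = 2·-34 + -3·-32 = 28
t_6 = 2·28 + -3·-34 = 158
t_7 = 2·158 + -3·28 = 232
t_8 = 2·232 + -3·158 = -10

-10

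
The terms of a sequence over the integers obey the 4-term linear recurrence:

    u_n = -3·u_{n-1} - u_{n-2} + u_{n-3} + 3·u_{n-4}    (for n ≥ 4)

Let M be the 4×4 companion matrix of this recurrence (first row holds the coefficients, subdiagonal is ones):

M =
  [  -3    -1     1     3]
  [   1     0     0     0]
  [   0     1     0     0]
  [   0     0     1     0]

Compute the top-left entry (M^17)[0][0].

-15837504

(M^17)[0][0] is the top entry after applying M 17 times to the unit state (1, 0, 0, 0). Equivalently it is h_{20} for the auxiliary sequence (h_n) obeying the same recurrence with h_3 = 1 and h_i = 0 for 0 ≤ i < 3:
h_4 = -3·1 + -1·0 + 1·0 + 3·0 = -3
h_5 = -3·-3 + -1·1 + 1·0 + 3·0 = 8
h_6 = -3·8 + -1·-3 + 1·1 + 3·0 = -20
h_7 = -3·-20 + -1·8 + 1·-3 + 3·1 = 52
h_8 = -3·52 + -1·-20 + 1·8 + 3·-3 = -137
h_9 = -3·-137 + -1·52 + 1·-20 + 3·8 = 363
h_10 = -3·363 + -1·-137 + 1·52 + 3·-20 = -960
h_11 = -3·-960 + -1·363 + 1·-137 + 3·52 = 2536
h_12 = -3·2536 + -1·-960 + 1·363 + 3·-137 = -6696
h_13 = -3·-6696 + -1·2536 + 1·-960 + 3·363 = 17681
h_14 = -3·17681 + -1·-6696 + 1·2536 + 3·-960 = -46691
h_15 = -3·-46691 + -1·17681 + 1·-6696 + 3·2536 = 123304
h_16 = -3·123304 + -1·-46691 + 1·17681 + 3·-6696 = -325628
h_17 = -3·-325628 + -1·123304 + 1·-46691 + 3·17681 = 859932
h_18 = -3·859932 + -1·-325628 + 1·123304 + 3·-46691 = -2270937
h_19 = -3·-2270937 + -1·859932 + 1·-325628 + 3·123304 = 5997163
h_20 = -3·5997163 + -1·-2270937 + 1·859932 + 3·-325628 = -15837504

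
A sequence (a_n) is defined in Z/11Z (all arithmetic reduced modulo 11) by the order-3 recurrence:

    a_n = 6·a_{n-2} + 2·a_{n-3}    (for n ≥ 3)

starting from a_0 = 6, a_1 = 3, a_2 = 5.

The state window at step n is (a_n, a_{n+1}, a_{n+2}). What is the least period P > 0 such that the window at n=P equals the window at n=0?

n=0: window = (6, 3, 5)
n=1: window = (3, 5, 8)
n=2: window = (5, 8, 3)
n=3: window = (8, 3, 3)
n=4: window = (3, 3, 1)
n=5: window = (3, 1, 2)
n=6: window = (1, 2, 1)
n=7: window = (2, 1, 3)
n=8: window = (1, 3, 10)
n=9: window = (3, 10, 9)
n=10: window = (10, 9, 0)
n=11: window = (9, 0, 8)
n=12: window = (0, 8, 7)
n=13: window = (8, 7, 4)
n=14: window = (7, 4, 3)
n=15: window = (4, 3, 5)
n=16: window = (3, 5, 4)
n=17: window = (5, 4, 3)
n=18: window = (4, 3, 1)
n=19: window = (3, 1, 4)
n=20: window = (1, 4, 1)
n=21: window = (4, 1, 4)
n=22: window = (1, 4, 3)
n=23: window = (4, 3, 4)
n=24: window = (3, 4, 4)
n=25: window = (4, 4, 8)
n=26: window = (4, 8, 10)
n=27: window = (8, 10, 1)
n=28: window = (10, 1, 10)
n=29: window = (1, 10, 4)
n=30: window = (10, 4, 7)
n=31: window = (4, 7, 0)
n=32: window = (7, 0, 6)
n=33: window = (0, 6, 3)
n=34: window = (6, 3, 3)
n=35: window = (3, 3, 8)
n=36: window = (3, 8, 2)
n=37: window = (8, 2, 10)
n=38: window = (2, 10, 6)
n=39: window = (10, 6, 9)
n=40: window = (6, 9, 1)
…
n=58: window = (4, 1, 6)
n=59: window = (1, 6, 3)
n=60: window = (6, 3, 5)
window at n=60 equals window at n=0 → period = 60

60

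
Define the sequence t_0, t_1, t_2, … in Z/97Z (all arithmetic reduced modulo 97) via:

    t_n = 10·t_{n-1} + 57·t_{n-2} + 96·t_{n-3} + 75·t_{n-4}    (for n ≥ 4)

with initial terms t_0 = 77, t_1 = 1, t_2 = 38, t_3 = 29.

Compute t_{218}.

76

t_4 = 10·29 + 57·38 + 96·1 + 75·77 = 82
t_5 = 10·82 + 57·29 + 96·38 + 75·1 = 85
t_6 = 10·85 + 57·82 + 96·29 + 75·38 = 3
t_7 = 10·3 + 57·85 + 96·82 + 75·29 = 81
t_8 = 10·81 + 57·3 + 96·85 + 75·82 = 62
t_9 = 10·62 + 57·81 + 96·3 + 75·85 = 66
Continuing the recurrence:
  t_10 = 70;  t_11 = 96;  t_12 = 28;  t_13 = 59;  t_14 = 65;  t_15 = 30
  t_16 = 32;  t_17 = 85;  t_18 = 50;  t_19 = 94;  t_20 = 91;  t_21 = 80
  t_22 = 40;  t_23 = 85;  t_24 = 78;  t_25 = 42;  t_26 = 21;  t_27 = 74
  t_28 = 82;  t_29 = 19;  t_30 = 60;  t_31 = 70;  t_32 = 66;  t_33 = 1
  t_34 = 54;  t_35 = 58;  t_36 = 71;  t_37 = 60;  t_38 = 6;  t_39 = 96
  t_40 = 68;  t_41 = 73;  t_42 = 13;  t_43 = 74;  t_44 = 9;  t_45 = 70
  t_46 = 77;  t_47 = 19;  t_48 = 43;  t_49 = 90;  t_50 = 86;  t_51 = 0
  t_52 = 83;  t_53 = 25;  t_54 = 82;  t_55 = 28;  t_56 = 96;  t_57 = 81
  t_58 = 85;  t_59 = 2;  t_60 = 53;  t_61 = 38;  t_62 = 74;  t_63 = 93
  t_64 = 64;  t_65 = 84;  t_66 = 51;  t_67 = 84;  t_68 = 24;  t_69 = 25
  t_70 = 24;  t_71 = 84;  t_72 = 6;  t_73 = 6;  t_74 = 81;  t_75 = 74
  t_76 = 78;  t_77 = 32;  t_78 = 0;  t_79 = 21;  t_80 = 14;  t_81 = 51
  t_82 = 26;  t_83 = 72;  t_84 = 0;  t_85 = 46;  t_86 = 10;  t_87 = 71
  t_88 = 70;  t_89 = 39;  t_90 = 15;  t_91 = 62;  t_92 = 90;  t_93 = 69
  t_94 = 93;  t_95 = 14;  t_96 = 94;  t_97 = 30;  t_98 = 9;  t_99 = 40
  t_100 = 76;  t_101 = 43;  t_102 = 62;  t_103 = 78;  t_104 = 77;  t_105 = 37
  t_106 = 19;  t_107 = 21;  t_108 = 47;  t_109 = 58;  t_110 = 7;  t_111 = 54
  t_112 = 41;  t_113 = 71;  t_114 = 26;  t_115 = 71;  t_116 = 55;  t_117 = 2
  t_118 = 87;  t_119 = 46;  t_120 = 36;  t_121 = 38;  t_122 = 84;  t_123 = 18
  t_124 = 64;  t_125 = 67;  t_126 = 27;  t_127 = 40;  t_128 = 76;  t_129 = 84
  t_130 = 76;  t_131 = 33;  t_132 = 93;  t_133 = 14;  t_134 = 50;  t_135 = 91
  t_136 = 51;  t_137 = 4;  t_138 = 10;  t_139 = 21;  t_140 = 42;  t_141 = 64
  t_142 = 77;  t_143 = 34;  t_144 = 55;  t_145 = 33;  t_146 = 88;  t_147 = 18
  t_148 = 73;  t_149 = 69;  t_150 = 84;  t_151 = 36;  t_152 = 78;  t_153 = 66
  t_154 = 21;  t_155 = 95;  t_156 = 74;  t_157 = 26;  t_158 = 41;  t_159 = 19
  t_160 = 0;  t_161 = 82;  t_162 = 93;  t_163 = 45;  t_164 = 43;  t_165 = 31
  t_166 = 88;  t_167 = 62;  t_168 = 3;  t_169 = 78;  t_170 = 20;  t_171 = 78
  t_172 = 30;  t_173 = 3;  t_174 = 58;  t_175 = 72;  t_176 = 65;  t_177 = 71
  t_178 = 60;  t_179 = 88;  t_180 = 83;  t_181 = 53;  t_182 = 70;  t_183 = 53
  t_184 = 22;  t_185 = 65;  t_186 = 20;  t_187 = 1;  t_188 = 19;  t_189 = 58
  t_190 = 58;  t_191 = 62;  t_192 = 55;  t_193 = 34;  t_194 = 3;  t_195 = 64
  t_196 = 52;  t_197 = 22;  t_198 = 47;  t_199 = 70;  t_200 = 79;  t_201 = 78
  t_202 = 8;  t_203 = 94;  t_204 = 65;  t_205 = 16;  t_206 = 6;  t_207 = 3
  t_208 = 90;  t_209 = 34;  t_210 = 0;  t_211 = 36;  t_212 = 92;  t_213 = 90
  t_214 = 94;  t_215 = 45;  t_216 = 8
t_217 = 10·8 + 57·45 + 96·94 + 75·90 = 86
t_218 = 10·86 + 57·8 + 96·45 + 75·94 = 76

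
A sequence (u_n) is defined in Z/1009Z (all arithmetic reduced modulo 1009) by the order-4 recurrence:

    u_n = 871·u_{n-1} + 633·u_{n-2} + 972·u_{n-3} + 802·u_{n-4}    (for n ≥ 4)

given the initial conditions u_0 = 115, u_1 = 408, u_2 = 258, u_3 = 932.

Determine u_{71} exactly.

770

u_4 = 871·932 + 633·258 + 972·408 + 802·115 = 842
u_5 = 871·842 + 633·932 + 972·258 + 802·408 = 374
u_6 = 871·374 + 633·842 + 972·932 + 802·258 = 983
u_7 = 871·983 + 633·374 + 972·842 + 802·932 = 108
u_8 = 871·108 + 633·983 + 972·374 + 802·842 = 468
u_9 = 871·468 + 633·108 + 972·983 + 802·374 = 981
u_10 = 871·981 + 633·468 + 972·108 + 802·983 = 812
u_11 = 871·812 + 633·981 + 972·468 + 802·108 = 60
u_12 = 871·60 + 633·812 + 972·981 + 802·468 = 222
u_13 = 871·222 + 633·60 + 972·812 + 802·981 = 249
u_14 = 871·249 + 633·222 + 972·60 + 802·812 = 436
u_15 = 871·436 + 633·249 + 972·222 + 802·60 = 131
u_16 = 871·131 + 633·436 + 972·249 + 802·222 = 943
u_17 = 871·943 + 633·131 + 972·436 + 802·249 = 140
u_18 = 871·140 + 633·943 + 972·131 + 802·436 = 198
u_19 = 871·198 + 633·140 + 972·943 + 802·131 = 297
u_20 = 871·297 + 633·198 + 972·140 + 802·943 = 2
u_21 = 871·2 + 633·297 + 972·198 + 802·140 = 69
u_22 = 871·69 + 633·2 + 972·297 + 802·198 = 309
u_23 = 871·309 + 633·69 + 972·2 + 802·297 = 22
u_24 = 871·22 + 633·309 + 972·69 + 802·2 = 911
u_25 = 871·911 + 633·22 + 972·309 + 802·69 = 725
u_26 = 871·725 + 633·911 + 972·22 + 802·309 = 164
u_27 = 871·164 + 633·725 + 972·911 + 802·22 = 486
u_28 = 871·486 + 633·164 + 972·725 + 802·911 = 944
u_29 = 871·944 + 633·486 + 972·164 + 802·725 = 34
u_30 = 871·34 + 633·944 + 972·486 + 802·164 = 106
u_31 = 871·106 + 633·34 + 972·944 + 802·486 = 516
u_32 = 871·516 + 633·106 + 972·34 + 802·944 = 15
u_33 = 871·15 + 633·516 + 972·106 + 802·34 = 808
u_34 = 871·808 + 633·15 + 972·516 + 802·106 = 235
u_35 = 871·235 + 633·808 + 972·15 + 802·516 = 355
u_36 = 871·355 + 633·235 + 972·808 + 802·15 = 170
u_37 = 871·170 + 633·355 + 972·235 + 802·808 = 79
u_38 = 871·79 + 633·170 + 972·355 + 802·235 = 622
u_39 = 871·622 + 633·79 + 972·170 + 802·355 = 431
u_40 = 871·431 + 633·622 + 972·79 + 802·170 = 498
u_41 = 871·498 + 633·431 + 972·622 + 802·79 = 265
u_42 = 871·265 + 633·498 + 972·431 + 802·622 = 775
u_43 = 871·775 + 633·265 + 972·498 + 802·431 = 575
u_44 = 871·575 + 633·775 + 972·265 + 802·498 = 679
u_45 = 871·679 + 633·575 + 972·775 + 802·265 = 78
u_46 = 871·78 + 633·679 + 972·575 + 802·775 = 228
u_47 = 871·228 + 633·78 + 972·679 + 802·575 = 896
u_48 = 871·896 + 633·228 + 972·78 + 802·679 = 335
u_49 = 871·335 + 633·896 + 972·228 + 802·78 = 937
u_50 = 871·937 + 633·335 + 972·896 + 802·228 = 383
u_51 = 871·383 + 633·937 + 972·335 + 802·896 = 349
u_52 = 871·349 + 633·383 + 972·937 + 802·335 = 462
u_53 = 871·462 + 633·349 + 972·383 + 802·937 = 490
u_54 = 871·490 + 633·462 + 972·349 + 802·383 = 453
u_55 = 871·453 + 633·490 + 972·462 + 802·349 = 915
u_56 = 871·915 + 633·453 + 972·490 + 802·462 = 301
u_57 = 871·301 + 633·915 + 972·453 + 802·490 = 731
u_58 = 871·731 + 633·301 + 972·915 + 802·453 = 371
u_59 = 871·371 + 633·731 + 972·301 + 802·915 = 102
u_60 = 871·102 + 633·371 + 972·731 + 802·301 = 243
u_61 = 871·243 + 633·102 + 972·371 + 802·731 = 185
u_62 = 871·185 + 633·243 + 972·102 + 802·371 = 295
u_63 = 871·295 + 633·185 + 972·243 + 802·102 = 885
u_64 = 871·885 + 633·295 + 972·185 + 802·243 = 396
u_65 = 871·396 + 633·885 + 972·295 + 802·185 = 279
u_66 = 871·279 + 633·396 + 972·885 + 802·295 = 303
u_67 = 871·303 + 633·279 + 972·396 + 802·885 = 513
u_68 = 871·513 + 633·303 + 972·279 + 802·396 = 458
u_69 = 871·458 + 633·513 + 972·303 + 802·279 = 851
u_70 = 871·851 + 633·458 + 972·513 + 802·303 = 973
u_71 = 871·973 + 633·851 + 972·458 + 802·513 = 770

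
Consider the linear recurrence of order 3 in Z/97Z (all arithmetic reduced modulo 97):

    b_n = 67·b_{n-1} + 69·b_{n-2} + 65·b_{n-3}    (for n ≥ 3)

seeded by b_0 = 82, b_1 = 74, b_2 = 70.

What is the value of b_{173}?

26

b_3 = 67·70 + 69·74 + 65·82 = 91
b_4 = 67·91 + 69·70 + 65·74 = 23
b_5 = 67·23 + 69·91 + 65·70 = 51
b_6 = 67·51 + 69·23 + 65·91 = 55
b_7 = 67·55 + 69·51 + 65·23 = 66
b_8 = 67·66 + 69·55 + 65·51 = 86
Continuing the recurrence:
  b_9 = 20;  b_10 = 21;  b_11 = 35;  b_12 = 50;  b_13 = 49;  b_14 = 84
  b_15 = 37;  b_16 = 14;  b_17 = 27;  b_18 = 39;  b_19 = 51;  b_20 = 6
  b_21 = 54;  b_22 = 72;  b_23 = 16;  b_24 = 44;  b_25 = 2;  b_26 = 39
  b_27 = 82;  b_28 = 70;  b_29 = 79;  b_30 = 30;  b_31 = 80;  b_32 = 52
  b_33 = 90;  b_34 = 74;  b_35 = 95;  b_36 = 55;  b_37 = 15;  b_38 = 14
  b_39 = 19;  b_40 = 13;  b_41 = 85;  b_42 = 67;  b_43 = 44;  b_44 = 1
  b_45 = 86;  b_46 = 58;  b_47 = 88;  b_48 = 65;  b_49 = 35;  b_50 = 37
  b_51 = 1;  b_52 = 45;  b_53 = 57;  b_54 = 5;  b_55 = 15;  b_56 = 11
  b_57 = 60;  b_58 = 31;  b_59 = 45;  b_60 = 33;  b_61 = 56;  b_62 = 30
  b_63 = 65;  b_64 = 74;  b_65 = 44;  b_66 = 57;  b_67 = 25;  b_68 = 29
  b_69 = 1;  b_70 = 7;  b_71 = 95;  b_72 = 26;  b_73 = 22;  b_74 = 34
  b_75 = 54;  b_76 = 22;  b_77 = 38;  b_78 = 8;  b_79 = 29;  b_80 = 18
  b_81 = 41;  b_82 = 54;  b_83 = 51;  b_84 = 11;  b_85 = 6;  b_86 = 14
  b_87 = 30;  b_88 = 68;  b_89 = 67;  b_90 = 73;  b_91 = 63;  b_92 = 33
  b_93 = 51;  b_94 = 89;  b_95 = 84;  b_96 = 49;  b_97 = 23;  b_98 = 3
  b_99 = 26;  b_100 = 49;  b_101 = 34;  b_102 = 74;  b_103 = 13;  b_104 = 39
  b_105 = 75;  b_106 = 25;  b_107 = 73;  b_108 = 45;  b_109 = 74;  b_110 = 4
  b_111 = 54;  b_112 = 71;  b_113 = 13;  b_114 = 65;  b_115 = 70;  b_116 = 29
  b_117 = 37;  b_118 = 9;  b_119 = 94;  b_120 = 12;  b_121 = 18;  b_122 = 93
  b_123 = 8;  b_124 = 72;  b_125 = 72;  b_126 = 30;  b_127 = 18;  b_128 = 2
  b_129 = 28;  b_130 = 80;  b_131 = 50;  b_132 = 20;  b_133 = 96;  b_134 = 4
  b_135 = 44;  b_136 = 55;  b_137 = 94;  b_138 = 52;  b_139 = 62;  b_140 = 78
  b_141 = 80;  b_142 = 28;  b_143 = 50;  b_144 = 6;  b_145 = 46;  b_146 = 53
  b_147 = 34;  b_148 = 1;  b_149 = 38;  b_150 = 72;  b_151 = 42;  b_152 = 67
  b_153 = 39;  b_154 = 72;  b_155 = 36;  b_156 = 21;  b_157 = 35;  b_158 = 23
  b_159 = 83;  b_160 = 14;  b_161 = 12;  b_162 = 84;  b_163 = 91;  b_164 = 63
  b_165 = 52;  b_166 = 69;  b_167 = 84;  b_168 = 92;  b_169 = 52;  b_170 = 63
  b_171 = 15
b_172 = 67·15 + 69·63 + 65·52 = 2
b_173 = 67·2 + 69·15 + 65·63 = 26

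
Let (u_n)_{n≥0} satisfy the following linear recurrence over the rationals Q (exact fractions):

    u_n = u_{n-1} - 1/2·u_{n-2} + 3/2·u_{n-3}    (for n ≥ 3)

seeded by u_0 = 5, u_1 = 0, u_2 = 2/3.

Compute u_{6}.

u_3 = 1·2/3 + -1/2·0 + 3/2·5 = 49/6
u_4 = 1·49/6 + -1/2·2/3 + 3/2·0 = 47/6
u_5 = 1·47/6 + -1/2·49/6 + 3/2·2/3 = 19/4
u_6 = 1·19/4 + -1/2·47/6 + 3/2·49/6 = 157/12

157/12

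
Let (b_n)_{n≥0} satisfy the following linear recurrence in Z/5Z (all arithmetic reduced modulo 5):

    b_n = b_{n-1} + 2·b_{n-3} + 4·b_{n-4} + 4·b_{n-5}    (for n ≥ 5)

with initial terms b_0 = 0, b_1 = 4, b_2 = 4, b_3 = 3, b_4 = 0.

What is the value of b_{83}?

b_5 = 1·0 + 0·3 + 2·4 + 4·4 + 4·0 = 4
b_6 = 1·4 + 0·0 + 2·3 + 4·4 + 4·4 = 2
b_7 = 1·2 + 0·4 + 2·0 + 4·3 + 4·4 = 0
b_8 = 1·0 + 0·2 + 2·4 + 4·0 + 4·3 = 0
b_9 = 1·0 + 0·0 + 2·2 + 4·4 + 4·0 = 0
b_10 = 1·0 + 0·0 + 2·0 + 4·2 + 4·4 = 4
b_11 = 1·4 + 0·0 + 2·0 + 4·0 + 4·2 = 2
b_12 = 1·2 + 0·4 + 2·0 + 4·0 + 4·0 = 2
b_13 = 1·2 + 0·2 + 2·4 + 4·0 + 4·0 = 0
b_14 = 1·0 + 0·2 + 2·2 + 4·4 + 4·0 = 0
b_15 = 1·0 + 0·0 + 2·2 + 4·2 + 4·4 = 3
b_16 = 1·3 + 0·0 + 2·0 + 4·2 + 4·2 = 4
b_17 = 1·4 + 0·3 + 2·0 + 4·0 + 4·2 = 2
b_18 = 1·2 + 0·4 + 2·3 + 4·0 + 4·0 = 3
b_19 = 1·3 + 0·2 + 2·4 + 4·3 + 4·0 = 3
b_20 = 1·3 + 0·3 + 2·2 + 4·4 + 4·3 = 0
b_21 = 1·0 + 0·3 + 2·3 + 4·2 + 4·4 = 0
b_22 = 1·0 + 0·0 + 2·3 + 4·3 + 4·2 = 1
b_23 = 1·1 + 0·0 + 2·0 + 4·3 + 4·3 = 0
b_24 = 1·0 + 0·1 + 2·0 + 4·0 + 4·3 = 2
b_25 = 1·2 + 0·0 + 2·1 + 4·0 + 4·0 = 4
b_26 = 1·4 + 0·2 + 2·0 + 4·1 + 4·0 = 3
b_27 = 1·3 + 0·4 + 2·2 + 4·0 + 4·1 = 1
b_28 = 1·1 + 0·3 + 2·4 + 4·2 + 4·0 = 2
b_29 = 1·2 + 0·1 + 2·3 + 4·4 + 4·2 = 2
b_30 = 1·2 + 0·2 + 2·1 + 4·3 + 4·4 = 2
b_31 = 1·2 + 0·2 + 2·2 + 4·1 + 4·3 = 2
b_32 = 1·2 + 0·2 + 2·2 + 4·2 + 4·1 = 3
b_33 = 1·3 + 0·2 + 2·2 + 4·2 + 4·2 = 3
b_34 = 1·3 + 0·3 + 2·2 + 4·2 + 4·2 = 3
b_35 = 1·3 + 0·3 + 2·3 + 4·2 + 4·2 = 0
b_36 = 1·0 + 0·3 + 2·3 + 4·3 + 4·2 = 1
b_37 = 1·1 + 0·0 + 2·3 + 4·3 + 4·3 = 1
b_38 = 1·1 + 0·1 + 2·0 + 4·3 + 4·3 = 0
b_39 = 1·0 + 0·1 + 2·1 + 4·0 + 4·3 = 4
b_40 = 1·4 + 0·0 + 2·1 + 4·1 + 4·0 = 0
b_41 = 1·0 + 0·4 + 2·0 + 4·1 + 4·1 = 3
b_42 = 1·3 + 0·0 + 2·4 + 4·0 + 4·1 = 0
b_43 = 1·0 + 0·3 + 2·0 + 4·4 + 4·0 = 1
b_44 = 1·1 + 0·0 + 2·3 + 4·0 + 4·4 = 3
b_45 = 1·3 + 0·1 + 2·0 + 4·3 + 4·0 = 0
b_46 = 1·0 + 0·3 + 2·1 + 4·0 + 4·3 = 4
b_47 = 1·4 + 0·0 + 2·3 + 4·1 + 4·0 = 4
b_48 = 1·4 + 0·4 + 2·0 + 4·3 + 4·1 = 0
b_49 = 1·0 + 0·4 + 2·4 + 4·0 + 4·3 = 0
b_50 = 1·0 + 0·0 + 2·4 + 4·4 + 4·0 = 4
b_51 = 1·4 + 0·0 + 2·0 + 4·4 + 4·4 = 1
b_52 = 1·1 + 0·4 + 2·0 + 4·0 + 4·4 = 2
b_53 = 1·2 + 0·1 + 2·4 + 4·0 + 4·0 = 0
b_54 = 1·0 + 0·2 + 2·1 + 4·4 + 4·0 = 3
b_55 = 1·3 + 0·0 + 2·2 + 4·1 + 4·4 = 2
b_56 = 1·2 + 0·3 + 2·0 + 4·2 + 4·1 = 4
b_57 = 1·4 + 0·2 + 2·3 + 4·0 + 4·2 = 3
b_58 = 1·3 + 0·4 + 2·2 + 4·3 + 4·0 = 4
b_59 = 1·4 + 0·3 + 2·4 + 4·2 + 4·3 = 2
b_60 = 1·2 + 0·4 + 2·3 + 4·4 + 4·2 = 2
b_61 = 1·2 + 0·2 + 2·4 + 4·3 + 4·4 = 3
b_62 = 1·3 + 0·2 + 2·2 + 4·4 + 4·3 = 0
b_63 = 1·0 + 0·3 + 2·2 + 4·2 + 4·4 = 3
b_64 = 1·3 + 0·0 + 2·3 + 4·2 + 4·2 = 0
b_65 = 1·0 + 0·3 + 2·0 + 4·3 + 4·2 = 0
b_66 = 1·0 + 0·0 + 2·3 + 4·0 + 4·3 = 3
b_67 = 1·3 + 0·0 + 2·0 + 4·3 + 4·0 = 0
b_68 = 1·0 + 0·3 + 2·0 + 4·0 + 4·3 = 2
b_69 = 1·2 + 0·0 + 2·3 + 4·0 + 4·0 = 3
b_70 = 1·3 + 0·2 + 2·0 + 4·3 + 4·0 = 0
b_71 = 1·0 + 0·3 + 2·2 + 4·0 + 4·3 = 1
b_72 = 1·1 + 0·0 + 2·3 + 4·2 + 4·0 = 0
b_73 = 1·0 + 0·1 + 2·0 + 4·3 + 4·2 = 0
b_74 = 1·0 + 0·0 + 2·1 + 4·0 + 4·3 = 4
b_75 = 1·4 + 0·0 + 2·0 + 4·1 + 4·0 = 3
b_76 = 1·3 + 0·4 + 2·0 + 4·0 + 4·1 = 2
b_77 = 1·2 + 0·3 + 2·4 + 4·0 + 4·0 = 0
b_78 = 1·0 + 0·2 + 2·3 + 4·4 + 4·0 = 2
b_79 = 1·2 + 0·0 + 2·2 + 4·3 + 4·4 = 4
b_80 = 1·4 + 0·2 + 2·0 + 4·2 + 4·3 = 4
b_81 = 1·4 + 0·4 + 2·2 + 4·0 + 4·2 = 1
b_82 = 1·1 + 0·4 + 2·4 + 4·2 + 4·0 = 2
b_83 = 1·2 + 0·1 + 2·4 + 4·4 + 4·2 = 4

4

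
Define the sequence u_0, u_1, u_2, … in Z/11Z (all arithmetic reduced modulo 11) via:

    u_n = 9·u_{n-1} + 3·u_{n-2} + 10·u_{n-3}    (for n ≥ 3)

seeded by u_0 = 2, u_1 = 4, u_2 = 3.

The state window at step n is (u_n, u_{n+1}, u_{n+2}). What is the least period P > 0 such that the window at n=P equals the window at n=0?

n=0: window = (2, 4, 3)
n=1: window = (4, 3, 4)
n=2: window = (3, 4, 8)
n=3: window = (4, 8, 4)
n=4: window = (8, 4, 1)
n=5: window = (4, 1, 2)
n=6: window = (1, 2, 6)
n=7: window = (2, 6, 4)
n=8: window = (6, 4, 8)
n=9: window = (4, 8, 1)
n=10: window = (8, 1, 7)
n=11: window = (1, 7, 3)
n=12: window = (7, 3, 3)
n=13: window = (3, 3, 7)
n=14: window = (3, 7, 3)
n=15: window = (7, 3, 1)
n=16: window = (3, 1, 0)
n=17: window = (1, 0, 0)
n=18: window = (0, 0, 10)
n=19: window = (0, 10, 2)
n=20: window = (10, 2, 4)
n=21: window = (2, 4, 10)
n=22: window = (4, 10, 1)
n=23: window = (10, 1, 2)
n=24: window = (1, 2, 0)
n=25: window = (2, 0, 5)
n=26: window = (0, 5, 10)
n=27: window = (5, 10, 6)
n=28: window = (10, 6, 2)
n=29: window = (6, 2, 4)
n=30: window = (2, 4, 3)
window at n=30 equals window at n=0 → period = 30

30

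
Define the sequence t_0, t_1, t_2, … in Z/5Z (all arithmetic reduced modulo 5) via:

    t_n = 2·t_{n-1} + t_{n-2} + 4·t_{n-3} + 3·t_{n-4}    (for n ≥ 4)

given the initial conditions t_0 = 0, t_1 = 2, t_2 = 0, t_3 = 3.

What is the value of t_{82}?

t_4 = 2·3 + 1·0 + 4·2 + 3·0 = 4
t_5 = 2·4 + 1·3 + 4·0 + 3·2 = 2
t_6 = 2·2 + 1·4 + 4·3 + 3·0 = 0
t_7 = 2·0 + 1·2 + 4·4 + 3·3 = 2
t_8 = 2·2 + 1·0 + 4·2 + 3·4 = 4
t_9 = 2·4 + 1·2 + 4·0 + 3·2 = 1
t_10 = 2·1 + 1·4 + 4·2 + 3·0 = 4
t_11 = 2·4 + 1·1 + 4·4 + 3·2 = 1
t_12 = 2·1 + 1·4 + 4·1 + 3·4 = 2
t_13 = 2·2 + 1·1 + 4·4 + 3·1 = 4
t_14 = 2·4 + 1·2 + 4·1 + 3·4 = 1
t_15 = 2·1 + 1·4 + 4·2 + 3·1 = 2
t_16 = 2·2 + 1·1 + 4·4 + 3·2 = 2
t_17 = 2·2 + 1·2 + 4·1 + 3·4 = 2
t_18 = 2·2 + 1·2 + 4·2 + 3·1 = 2
t_19 = 2·2 + 1·2 + 4·2 + 3·2 = 0
t_20 = 2·0 + 1·2 + 4·2 + 3·2 = 1
t_21 = 2·1 + 1·0 + 4·2 + 3·2 = 1
t_22 = 2·1 + 1·1 + 4·0 + 3·2 = 4
t_23 = 2·4 + 1·1 + 4·1 + 3·0 = 3
t_24 = 2·3 + 1·4 + 4·1 + 3·1 = 2
t_25 = 2·2 + 1·3 + 4·4 + 3·1 = 1
t_26 = 2·1 + 1·2 + 4·3 + 3·4 = 3
t_27 = 2·3 + 1·1 + 4·2 + 3·3 = 4
t_28 = 2·4 + 1·3 + 4·1 + 3·2 = 1
t_29 = 2·1 + 1·4 + 4·3 + 3·1 = 1
t_30 = 2·1 + 1·1 + 4·4 + 3·3 = 3
t_31 = 2·3 + 1·1 + 4·1 + 3·4 = 3
t_32 = 2·3 + 1·3 + 4·1 + 3·1 = 1
t_33 = 2·1 + 1·3 + 4·3 + 3·1 = 0
t_34 = 2·0 + 1·1 + 4·3 + 3·3 = 2
t_35 = 2·2 + 1·0 + 4·1 + 3·3 = 2
t_36 = 2·2 + 1·2 + 4·0 + 3·1 = 4
t_37 = 2·4 + 1·2 + 4·2 + 3·0 = 3
t_38 = 2·3 + 1·4 + 4·2 + 3·2 = 4
t_39 = 2·4 + 1·3 + 4·4 + 3·2 = 3
t_40 = 2·3 + 1·4 + 4·3 + 3·4 = 4
t_41 = 2·4 + 1·3 + 4·4 + 3·3 = 1
t_42 = 2·1 + 1·4 + 4·3 + 3·4 = 0
t_43 = 2·0 + 1·1 + 4·4 + 3·3 = 1
t_44 = 2·1 + 1·0 + 4·1 + 3·4 = 3
t_45 = 2·3 + 1·1 + 4·0 + 3·1 = 0
t_46 = 2·0 + 1·3 + 4·1 + 3·0 = 2
t_47 = 2·2 + 1·0 + 4·3 + 3·1 = 4
t_48 = 2·4 + 1·2 + 4·0 + 3·3 = 4
t_49 = 2·4 + 1·4 + 4·2 + 3·0 = 0
t_50 = 2·0 + 1·4 + 4·4 + 3·2 = 1
t_51 = 2·1 + 1·0 + 4·4 + 3·4 = 0
t_52 = 2·0 + 1·1 + 4·0 + 3·4 = 3
t_53 = 2·3 + 1·0 + 4·1 + 3·0 = 0
t_54 = 2·0 + 1·3 + 4·0 + 3·1 = 1
t_55 = 2·1 + 1·0 + 4·3 + 3·0 = 4
t_56 = 2·4 + 1·1 + 4·0 + 3·3 = 3
t_57 = 2·3 + 1·4 + 4·1 + 3·0 = 4
t_58 = 2·4 + 1·3 + 4·4 + 3·1 = 0
t_59 = 2·0 + 1·4 + 4·3 + 3·4 = 3
t_60 = 2·3 + 1·0 + 4·4 + 3·3 = 1
t_61 = 2·1 + 1·3 + 4·0 + 3·4 = 2
t_62 = 2·2 + 1·1 + 4·3 + 3·0 = 2
t_63 = 2·2 + 1·2 + 4·1 + 3·3 = 4
t_64 = 2·4 + 1·2 + 4·2 + 3·1 = 1
t_65 = 2·1 + 1·4 + 4·2 + 3·2 = 0
t_66 = 2·0 + 1·1 + 4·4 + 3·2 = 3
t_67 = 2·3 + 1·0 + 4·1 + 3·4 = 2
t_68 = 2·2 + 1·3 + 4·0 + 3·1 = 0
t_69 = 2·0 + 1·2 + 4·3 + 3·0 = 4
t_70 = 2·4 + 1·0 + 4·2 + 3·3 = 0
t_71 = 2·0 + 1·4 + 4·0 + 3·2 = 0
t_72 = 2·0 + 1·0 + 4·4 + 3·0 = 1
t_73 = 2·1 + 1·0 + 4·0 + 3·4 = 4
t_74 = 2·4 + 1·1 + 4·0 + 3·0 = 4
t_75 = 2·4 + 1·4 + 4·1 + 3·0 = 1
t_76 = 2·1 + 1·4 + 4·4 + 3·1 = 0
t_77 = 2·0 + 1·1 + 4·4 + 3·4 = 4
t_78 = 2·4 + 1·0 + 4·1 + 3·4 = 4
t_79 = 2·4 + 1·4 + 4·0 + 3·1 = 0
t_80 = 2·0 + 1·4 + 4·4 + 3·0 = 0
t_81 = 2·0 + 1·0 + 4·4 + 3·4 = 3
t_82 = 2·3 + 1·0 + 4·0 + 3·4 = 3

3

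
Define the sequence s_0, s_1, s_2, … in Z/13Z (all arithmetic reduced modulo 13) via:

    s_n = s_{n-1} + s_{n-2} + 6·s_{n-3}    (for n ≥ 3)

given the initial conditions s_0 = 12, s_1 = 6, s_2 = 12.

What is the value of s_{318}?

1

s_3 = 1·12 + 1·6 + 6·12 = 12
s_4 = 1·12 + 1·12 + 6·6 = 8
s_5 = 1·8 + 1·12 + 6·12 = 1
s_6 = 1·1 + 1·8 + 6·12 = 3
s_7 = 1·3 + 1·1 + 6·8 = 0
s_8 = 1·0 + 1·3 + 6·1 = 9
Continuing the recurrence:
  s_9 = 1;  s_10 = 10;  s_11 = 0;  s_12 = 3;  s_13 = 11;  s_14 = 1
  s_15 = 4;  s_16 = 6;  s_17 = 3;  s_18 = 7;  s_19 = 7;  s_20 = 6
  s_21 = 3;  s_22 = 12;  s_23 = 12;  s_24 = 3;  s_25 = 9;  s_26 = 6
  s_27 = 7;  s_28 = 2;  s_29 = 6;  s_30 = 11;  s_31 = 3;  s_32 = 11
  s_33 = 2;  s_34 = 5;  s_35 = 8;  s_36 = 12;  s_37 = 11;  s_38 = 6
  s_39 = 11;  s_40 = 5;  s_41 = 0;  s_42 = 6;  s_43 = 10;  s_44 = 3
  s_45 = 10;  s_46 = 8;  s_47 = 10;  s_48 = 0;  s_49 = 6;  s_50 = 1
  s_51 = 7;  s_52 = 5;  s_53 = 5;  s_54 = 0;  s_55 = 9;  s_56 = 0
  s_57 = 9;  s_58 = 11;  s_59 = 7;  s_60 = 7;  s_61 = 2;  s_62 = 12
  s_63 = 4;  s_64 = 2;  s_65 = 0;  s_66 = 0;  s_67 = 12;  s_68 = 12
  s_69 = 11;  s_70 = 4;  s_71 = 9;  s_72 = 1;  s_73 = 8;  s_74 = 11
  s_75 = 12;  s_76 = 6;  s_77 = 6;  s_78 = 6;  s_79 = 9;  s_80 = 12
  s_81 = 5;  s_82 = 6;  s_83 = 5;  s_84 = 2;  s_85 = 4;  s_86 = 10
  s_87 = 0;  s_88 = 8;  s_89 = 3;  s_90 = 11;  s_91 = 10;  s_92 = 0
  s_93 = 11;  s_94 = 6;  s_95 = 4;  s_96 = 11;  s_97 = 12;  s_98 = 8
  s_99 = 8;  s_100 = 10;  s_101 = 1;  s_102 = 7;  s_103 = 3;  s_104 = 3
  s_105 = 9;  s_106 = 4;  s_107 = 5;  s_108 = 11;  s_109 = 1;  s_110 = 3
  s_111 = 5;  s_112 = 1;  s_113 = 11;  s_114 = 3;  s_115 = 7;  s_116 = 11
  s_117 = 10;  s_118 = 11;  s_119 = 9;  s_120 = 2;  s_121 = 12;  s_122 = 3
  s_123 = 1;  s_124 = 11;  s_125 = 4;  s_126 = 8;  s_127 = 0;  s_128 = 6
  s_129 = 2;  s_130 = 8;  s_131 = 7;  s_132 = 1;  s_133 = 4;  s_134 = 8
  s_135 = 5;  s_136 = 11;  s_137 = 12;  s_138 = 1;  s_139 = 1;  s_140 = 9
  s_141 = 3;  s_142 = 5;  s_143 = 10;  s_144 = 7;  s_145 = 8;  s_146 = 10
  s_147 = 8;  s_148 = 1;  s_149 = 4;  s_150 = 1;  s_151 = 11;  s_152 = 10
  s_153 = 1;  s_154 = 12;  s_155 = 8;  s_156 = 0;  s_157 = 2;  s_158 = 11
  s_159 = 0;  s_160 = 10;  s_161 = 11;  s_162 = 8;  s_163 = 1;  s_164 = 10
  s_165 = 7;  s_166 = 10;  s_167 = 12;  s_168 = 12;  s_169 = 6;  s_170 = 12
  s_171 = 12;  s_172 = 8;  s_173 = 1;  s_174 = 3;  s_175 = 0;  s_176 = 9
  s_177 = 1;  s_178 = 10;  s_179 = 0;  s_180 = 3;  s_181 = 11;  s_182 = 1
  s_183 = 4;  s_184 = 6;  s_185 = 3;  s_186 = 7;  s_187 = 7;  s_188 = 6
  s_189 = 3;  s_190 = 12;  s_191 = 12;  s_192 = 3;  s_193 = 9;  s_194 = 6
  s_195 = 7;  s_196 = 2;  s_197 = 6;  s_198 = 11;  s_199 = 3;  s_200 = 11
  s_201 = 2;  s_202 = 5;  s_203 = 8;  s_204 = 12;  s_205 = 11;  s_206 = 6
  s_207 = 11;  s_208 = 5;  s_209 = 0;  s_210 = 6;  s_211 = 10;  s_212 = 3
  s_213 = 10;  s_214 = 8;  s_215 = 10;  s_216 = 0;  s_217 = 6;  s_218 = 1
  s_219 = 7;  s_220 = 5;  s_221 = 5;  s_222 = 0;  s_223 = 9;  s_224 = 0
  s_225 = 9;  s_226 = 11;  s_227 = 7;  s_228 = 7;  s_229 = 2;  s_230 = 12
  s_231 = 4;  s_232 = 2;  s_233 = 0;  s_234 = 0;  s_235 = 12;  s_236 = 12
  s_237 = 11;  s_238 = 4;  s_239 = 9;  s_240 = 1;  s_241 = 8;  s_242 = 11
  s_243 = 12;  s_244 = 6;  s_245 = 6;  s_246 = 6;  s_247 = 9;  s_248 = 12
  s_249 = 5;  s_250 = 6;  s_251 = 5;  s_252 = 2;  s_253 = 4;  s_254 = 10
  s_255 = 0;  s_256 = 8;  s_257 = 3;  s_258 = 11;  s_259 = 10;  s_260 = 0
  s_261 = 11;  s_262 = 6;  s_263 = 4;  s_264 = 11;  s_265 = 12;  s_266 = 8
  s_267 = 8;  s_268 = 10;  s_269 = 1;  s_270 = 7;  s_271 = 3;  s_272 = 3
  s_273 = 9;  s_274 = 4;  s_275 = 5;  s_276 = 11;  s_277 = 1;  s_278 = 3
  s_279 = 5;  s_280 = 1;  s_281 = 11;  s_282 = 3;  s_283 = 7;  s_284 = 11
  s_285 = 10;  s_286 = 11;  s_287 = 9;  s_288 = 2;  s_289 = 12;  s_290 = 3
  s_291 = 1;  s_292 = 11;  s_293 = 4;  s_294 = 8;  s_295 = 0;  s_296 = 6
  s_297 = 2;  s_298 = 8;  s_299 = 7;  s_300 = 1;  s_301 = 4;  s_302 = 8
  s_303 = 5;  s_304 = 11;  s_305 = 12;  s_306 = 1;  s_307 = 1;  s_308 = 9
  s_309 = 3;  s_310 = 5;  s_311 = 10;  s_312 = 7;  s_313 = 8;  s_314 = 10
  s_315 = 8;  s_316 = 1
s_317 = 1·1 + 1·8 + 6·10 = 4
s_318 = 1·4 + 1·1 + 6·8 = 1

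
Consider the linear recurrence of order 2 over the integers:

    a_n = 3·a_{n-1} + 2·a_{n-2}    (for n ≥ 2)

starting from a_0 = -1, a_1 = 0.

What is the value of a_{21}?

a_2 = 3·0 + 2·-1 = -2
a_3 = 3·-2 + 2·0 = -6
a_4 = 3·-6 + 2·-2 = -22
a_5 = 3·-22 + 2·-6 = -78
a_6 = 3·-78 + 2·-22 = -278
a_7 = 3·-278 + 2·-78 = -990
a_8 = 3·-990 + 2·-278 = -3526
a_9 = 3·-3526 + 2·-990 = -12558
a_10 = 3·-12558 + 2·-3526 = -44726
a_11 = 3·-44726 + 2·-12558 = -159294
a_12 = 3·-159294 + 2·-44726 = -567334
a_13 = 3·-567334 + 2·-159294 = -2020590
a_14 = 3·-2020590 + 2·-567334 = -7196438
a_15 = 3·-7196438 + 2·-2020590 = -25630494
a_16 = 3·-25630494 + 2·-7196438 = -91284358
a_17 = 3·-91284358 + 2·-25630494 = -325114062
a_18 = 3·-325114062 + 2·-91284358 = -1157910902
a_19 = 3·-1157910902 + 2·-325114062 = -4123960830
a_20 = 3·-4123960830 + 2·-1157910902 = -14687704294
a_21 = 3·-14687704294 + 2·-4123960830 = -52311034542

-52311034542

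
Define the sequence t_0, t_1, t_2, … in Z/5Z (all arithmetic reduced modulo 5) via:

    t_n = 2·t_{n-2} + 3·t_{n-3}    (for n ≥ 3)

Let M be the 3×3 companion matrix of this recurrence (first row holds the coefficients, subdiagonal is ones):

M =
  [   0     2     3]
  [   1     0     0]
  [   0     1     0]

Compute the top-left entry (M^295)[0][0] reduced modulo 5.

(M^295)[0][0] is the top entry after applying M 295 times to the unit state (1, 0, 0). Equivalently it is h_{297} for the auxiliary sequence (h_n) obeying the same recurrence with h_2 = 1 and h_i = 0 for 0 ≤ i < 2:
h_3 = 0·1 + 2·0 + 3·0 = 0
h_4 = 0·0 + 2·1 + 3·0 = 2
h_5 = 0·2 + 2·0 + 3·1 = 3
h_6 = 0·3 + 2·2 + 3·0 = 4
h_7 = 0·4 + 2·3 + 3·2 = 2
h_8 = 0·2 + 2·4 + 3·3 = 2
h_9 = 0·2 + 2·2 + 3·4 = 1
h_10 = 0·1 + 2·2 + 3·2 = 0
h_11 = 0·0 + 2·1 + 3·2 = 3
h_12 = 0·3 + 2·0 + 3·1 = 3
h_13 = 0·3 + 2·3 + 3·0 = 1
h_14 = 0·1 + 2·3 + 3·3 = 0
h_15 = 0·0 + 2·1 + 3·3 = 1
h_16 = 0·1 + 2·0 + 3·1 = 3
h_17 = 0·3 + 2·1 + 3·0 = 2
h_18 = 0·2 + 2·3 + 3·1 = 4
h_19 = 0·4 + 2·2 + 3·3 = 3
h_20 = 0·3 + 2·4 + 3·2 = 4
h_21 = 0·4 + 2·3 + 3·4 = 3
h_22 = 0·3 + 2·4 + 3·3 = 2
h_23 = 0·2 + 2·3 + 3·4 = 3
h_24 = 0·3 + 2·2 + 3·3 = 3
h_25 = 0·3 + 2·3 + 3·2 = 2
h_26 = 0·2 + 2·3 + 3·3 = 0
h_27 = 0·0 + 2·2 + 3·3 = 3
h_28 = 0·3 + 2·0 + 3·2 = 1
h_29 = 0·1 + 2·3 + 3·0 = 1
h_30 = 0·1 + 2·1 + 3·3 = 1
h_31 = 0·1 + 2·1 + 3·1 = 0
h_32 = 0·0 + 2·1 + 3·1 = 0
h_33 = 0·0 + 2·0 + 3·1 = 3
h_34 = 0·3 + 2·0 + 3·0 = 0
h_35 = 0·0 + 2·3 + 3·0 = 1
h_36 = 0·1 + 2·0 + 3·3 = 4
h_37 = 0·4 + 2·1 + 3·0 = 2
h_38 = 0·2 + 2·4 + 3·1 = 1
h_39 = 0·1 + 2·2 + 3·4 = 1
h_40 = 0·1 + 2·1 + 3·2 = 3
h_41 = 0·3 + 2·1 + 3·1 = 0
h_42 = 0·0 + 2·3 + 3·1 = 4
h_43 = 0·4 + 2·0 + 3·3 = 4
h_44 = 0·4 + 2·4 + 3·0 = 3
h_45 = 0·3 + 2·4 + 3·4 = 0
h_46 = 0·0 + 2·3 + 3·4 = 3
h_47 = 0·3 + 2·0 + 3·3 = 4
h_48 = 0·4 + 2·3 + 3·0 = 1
h_49 = 0·1 + 2·4 + 3·3 = 2
h_50 = 0·2 + 2·1 + 3·4 = 4
h_51 = 0·4 + 2·2 + 3·1 = 2
h_52 = 0·2 + 2·4 + 3·2 = 4
h_53 = 0·4 + 2·2 + 3·4 = 1
h_54 = 0·1 + 2·4 + 3·2 = 4
h_55 = 0·4 + 2·1 + 3·4 = 4
h_56 = 0·4 + 2·4 + 3·1 = 1
h_57 = 0·1 + 2·4 + 3·4 = 0
h_58 = 0·0 + 2·1 + 3·4 = 4
h_59 = 0·4 + 2·0 + 3·1 = 3
h_60 = 0·3 + 2·4 + 3·0 = 3
h_61 = 0·3 + 2·3 + 3·4 = 3
h_62 = 0·3 + 2·3 + 3·3 = 0
h_63 = 0·0 + 2·3 + 3·3 = 0
h_64 = 0·0 + 2·0 + 3·3 = 4
h_65 = 0·4 + 2·0 + 3·0 = 0
h_66 = 0·0 + 2·4 + 3·0 = 3
h_67 = 0·3 + 2·0 + 3·4 = 2
h_68 = 0·2 + 2·3 + 3·0 = 1
h_69 = 0·1 + 2·2 + 3·3 = 3
h_70 = 0·3 + 2·1 + 3·2 = 3
h_71 = 0·3 + 2·3 + 3·1 = 4
h_72 = 0·4 + 2·3 + 3·3 = 0
h_73 = 0·0 + 2·4 + 3·3 = 2
h_74 = 0·2 + 2·0 + 3·4 = 2
h_75 = 0·2 + 2·2 + 3·0 = 4
h_76 = 0·4 + 2·2 + 3·2 = 0
h_77 = 0·0 + 2·4 + 3·2 = 4
h_78 = 0·4 + 2·0 + 3·4 = 2
h_79 = 0·2 + 2·4 + 3·0 = 3
h_80 = 0·3 + 2·2 + 3·4 = 1
h_81 = 0·1 + 2·3 + 3·2 = 2
h_82 = 0·2 + 2·1 + 3·3 = 1
h_83 = 0·1 + 2·2 + 3·1 = 2
h_84 = 0·2 + 2·1 + 3·2 = 3
h_85 = 0·3 + 2·2 + 3·1 = 2
h_86 = 0·2 + 2·3 + 3·2 = 2
h_87 = 0·2 + 2·2 + 3·3 = 3
h_88 = 0·3 + 2·2 + 3·2 = 0
h_89 = 0·0 + 2·3 + 3·2 = 2
h_90 = 0·2 + 2·0 + 3·3 = 4
h_91 = 0·4 + 2·2 + 3·0 = 4
h_92 = 0·4 + 2·4 + 3·2 = 4
h_93 = 0·4 + 2·4 + 3·4 = 0
h_94 = 0·0 + 2·4 + 3·4 = 0
h_95 = 0·0 + 2·0 + 3·4 = 2
h_96 = 0·2 + 2·0 + 3·0 = 0
h_97 = 0·0 + 2·2 + 3·0 = 4
h_98 = 0·4 + 2·0 + 3·2 = 1
h_99 = 0·1 + 2·4 + 3·0 = 3
h_100 = 0·3 + 2·1 + 3·4 = 4
h_101 = 0·4 + 2·3 + 3·1 = 4
h_102 = 0·4 + 2·4 + 3·3 = 2
h_103 = 0·2 + 2·4 + 3·4 = 0
h_104 = 0·0 + 2·2 + 3·4 = 1
h_105 = 0·1 + 2·0 + 3·2 = 1
h_106 = 0·1 + 2·1 + 3·0 = 2
h_107 = 0·2 + 2·1 + 3·1 = 0
h_108 = 0·0 + 2·2 + 3·1 = 2
h_109 = 0·2 + 2·0 + 3·2 = 1
h_110 = 0·1 + 2·2 + 3·0 = 4
h_111 = 0·4 + 2·1 + 3·2 = 3
h_112 = 0·3 + 2·4 + 3·1 = 1
h_113 = 0·1 + 2·3 + 3·4 = 3
h_114 = 0·3 + 2·1 + 3·3 = 1
h_115 = 0·1 + 2·3 + 3·1 = 4
h_116 = 0·4 + 2·1 + 3·3 = 1
h_117 = 0·1 + 2·4 + 3·1 = 1
h_118 = 0·1 + 2·1 + 3·4 = 4
h_119 = 0·4 + 2·1 + 3·1 = 0
h_120 = 0·0 + 2·4 + 3·1 = 1
h_121 = 0·1 + 2·0 + 3·4 = 2
h_122 = 0·2 + 2·1 + 3·0 = 2
h_123 = 0·2 + 2·2 + 3·1 = 2
h_124 = 0·2 + 2·2 + 3·2 = 0
h_125 = 0·0 + 2·2 + 3·2 = 0
h_126 = 0·0 + 2·0 + 3·2 = 1
(h_124, h_125, h_126) = (0, 0, 1) = (h_0, h_1, h_2), so the sequence has period 124.
297 ≡ 49 (mod 124), hence h_297 = h_49 = 2.

2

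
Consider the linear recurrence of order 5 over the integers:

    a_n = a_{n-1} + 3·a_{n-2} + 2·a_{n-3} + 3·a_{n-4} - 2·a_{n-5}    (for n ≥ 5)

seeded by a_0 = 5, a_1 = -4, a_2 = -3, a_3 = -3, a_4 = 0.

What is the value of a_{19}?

a_5 = 1·0 + 3·-3 + 2·-3 + 3·-4 + -2·5 = -37
a_6 = 1·-37 + 3·0 + 2·-3 + 3·-3 + -2·-4 = -44
a_7 = 1·-44 + 3·-37 + 2·0 + 3·-3 + -2·-3 = -158
a_8 = 1·-158 + 3·-44 + 2·-37 + 3·0 + -2·-3 = -358
a_9 = 1·-358 + 3·-158 + 2·-44 + 3·-37 + -2·0 = -1031
a_10 = 1·-1031 + 3·-358 + 2·-158 + 3·-44 + -2·-37 = -2479
a_11 = 1·-2479 + 3·-1031 + 2·-358 + 3·-158 + -2·-44 = -6674
a_12 = 1·-6674 + 3·-2479 + 2·-1031 + 3·-358 + -2·-158 = -16931
a_13 = 1·-16931 + 3·-6674 + 2·-2479 + 3·-1031 + -2·-358 = -44288
a_14 = 1·-44288 + 3·-16931 + 2·-6674 + 3·-2479 + -2·-1031 = -113804
a_15 = 1·-113804 + 3·-44288 + 2·-16931 + 3·-6674 + -2·-2479 = -295594
a_16 = 1·-295594 + 3·-113804 + 2·-44288 + 3·-16931 + -2·-6674 = -763027
a_17 = 1·-763027 + 3·-295594 + 2·-113804 + 3·-44288 + -2·-16931 = -1976419
a_18 = 1·-1976419 + 3·-763027 + 2·-295594 + 3·-113804 + -2·-44288 = -5109524
a_19 = 1·-5109524 + 3·-1976419 + 2·-763027 + 3·-295594 + -2·-113804 = -13224009

-13224009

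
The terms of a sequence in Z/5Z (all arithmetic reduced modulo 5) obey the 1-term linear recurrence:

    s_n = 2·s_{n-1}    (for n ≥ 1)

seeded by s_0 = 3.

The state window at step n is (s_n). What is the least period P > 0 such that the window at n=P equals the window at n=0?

n=0: window = (3)
n=1: window = (1)
n=2: window = (2)
n=3: window = (4)
n=4: window = (3)
window at n=4 equals window at n=0 → period = 4

4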